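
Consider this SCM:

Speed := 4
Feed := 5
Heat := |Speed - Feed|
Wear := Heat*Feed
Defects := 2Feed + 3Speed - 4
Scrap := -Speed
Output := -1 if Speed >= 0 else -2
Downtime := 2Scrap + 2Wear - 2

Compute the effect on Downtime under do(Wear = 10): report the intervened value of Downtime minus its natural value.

10

do(Wear=10) replaces the equation Wear := Heat*Feed with the constant Wear = 10.
Scrap = -Speed  [with Speed=4]  = -4
Downtime = 2Scrap + 2Wear - 2  [with Scrap=-4, Wear=10]  = 10
Without intervention: Heat = |Speed - Feed|  [with Speed=4, Feed=5]  = 1; Wear = Heat*Feed  [with Heat=1, Feed=5]  = 5; Scrap = -Speed  [with Speed=4]  = -4; Downtime = 2Scrap + 2Wear - 2  [with Scrap=-4, Wear=5]  = 0.
Change = 10 − 0 = 10.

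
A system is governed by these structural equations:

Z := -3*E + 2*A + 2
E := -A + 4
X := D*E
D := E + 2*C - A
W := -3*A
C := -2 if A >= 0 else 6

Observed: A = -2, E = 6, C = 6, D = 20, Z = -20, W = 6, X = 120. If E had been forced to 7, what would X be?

Under do(E=7), the mechanism E := -A + 4 is discarded; E is fixed at 7.
C = -2 if A >= 0 else 6  [with A=-2]  = 6
D = E + 2*C - A  [with E=7, C=6, A=-2]  = 21
X = D*E  [with D=21, E=7]  = 147

147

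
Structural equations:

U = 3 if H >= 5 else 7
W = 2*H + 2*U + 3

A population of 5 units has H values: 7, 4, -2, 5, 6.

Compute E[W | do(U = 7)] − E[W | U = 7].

6

do(U=7) breaks U's dependence on H. With U=7 fixed, W across the units is 31, 25, 13, 27, 29, mean 25.
Conditioning on U=7 selects the 2 unit(s) with H ∈ {4, -2}. Their W values: 25, 13. Mean = 19.
Difference = 25 − 19 = 6.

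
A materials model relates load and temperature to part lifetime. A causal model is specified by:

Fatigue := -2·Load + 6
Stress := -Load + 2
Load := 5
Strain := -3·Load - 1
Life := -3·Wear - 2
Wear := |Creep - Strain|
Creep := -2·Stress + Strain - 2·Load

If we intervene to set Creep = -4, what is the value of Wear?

Intervening sets Creep = -4 and removes its equation (Creep := -2·Stress + Strain - 2·Load).
Strain = -3·Load - 1  [with Load=5]  = -16
Wear = |Creep - Strain|  [with Creep=-4, Strain=-16]  = 12

12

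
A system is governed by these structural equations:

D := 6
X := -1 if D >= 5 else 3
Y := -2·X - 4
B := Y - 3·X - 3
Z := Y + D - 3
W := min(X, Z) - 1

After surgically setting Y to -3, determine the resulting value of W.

The intervention breaks the incoming arrows to Y: Y := -2·X - 4 no longer applies, and Y = -3.
X = -1 if D >= 5 else 3  [with D=6]  = -1
Z = Y + D - 3  [with Y=-3, D=6]  = 0
W = min(X, Z) - 1  [with X=-1, Z=0]  = -2

-2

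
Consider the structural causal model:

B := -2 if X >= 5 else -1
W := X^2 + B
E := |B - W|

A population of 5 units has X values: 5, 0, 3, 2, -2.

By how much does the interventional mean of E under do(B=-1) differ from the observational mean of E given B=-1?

do(B=-1) breaks B's dependence on X. With B=-1 fixed, E across the units is 25, 0, 9, 4, 4, mean 8.4.
Observing B=-1 restricts to units where B's equation naturally yields -1: X ∈ {0, 3, 2, -2}. In that subpopulation E = 0, 9, 4, 4, mean 4.25.
Difference = 8.4 − 4.25 = 4.15.

4.15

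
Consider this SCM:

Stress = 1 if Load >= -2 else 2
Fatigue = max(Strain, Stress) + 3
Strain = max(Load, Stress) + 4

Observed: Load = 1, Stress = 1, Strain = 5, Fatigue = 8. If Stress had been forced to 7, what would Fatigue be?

14

Under do(Stress=7), the mechanism Stress = 1 if Load >= -2 else 2 is discarded; Stress is fixed at 7.
Strain = max(Load, Stress) + 4  [with Load=1, Stress=7]  = 11
Fatigue = max(Strain, Stress) + 3  [with Strain=11, Stress=7]  = 14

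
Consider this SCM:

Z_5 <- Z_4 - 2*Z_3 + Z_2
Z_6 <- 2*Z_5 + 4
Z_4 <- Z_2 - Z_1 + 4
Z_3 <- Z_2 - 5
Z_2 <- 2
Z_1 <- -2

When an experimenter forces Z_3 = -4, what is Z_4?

The intervention breaks the incoming arrows to Z_3: Z_3 <- Z_2 - 5 no longer applies, and Z_3 = -4.
Z_4 is not downstream of the intervention, so its value is determined by the original equations.
Z_4 = Z_2 - Z_1 + 4  [with Z_2=2, Z_1=-2]  = 8

8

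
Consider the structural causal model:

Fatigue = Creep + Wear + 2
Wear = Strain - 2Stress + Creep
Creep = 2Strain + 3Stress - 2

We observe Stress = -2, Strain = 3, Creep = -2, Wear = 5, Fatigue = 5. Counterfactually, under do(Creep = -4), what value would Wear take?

The intervention breaks the incoming arrows to Creep: Creep = 2Strain + 3Stress - 2 no longer applies, and Creep = -4.
Wear = Strain - 2Stress + Creep  [with Strain=3, Stress=-2, Creep=-4]  = 3

3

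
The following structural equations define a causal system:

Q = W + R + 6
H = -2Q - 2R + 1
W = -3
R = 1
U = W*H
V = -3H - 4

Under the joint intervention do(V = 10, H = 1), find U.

Setting V = 10, H = 1 by intervention discards those variables' equations.
U = W*H  [with W=-3, H=1]  = -3

-3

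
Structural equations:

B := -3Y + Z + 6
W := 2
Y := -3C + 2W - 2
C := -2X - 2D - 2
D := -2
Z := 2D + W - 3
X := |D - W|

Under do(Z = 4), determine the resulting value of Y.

20

do(Z=4) replaces the equation Z := 2D + W - 3 with the constant Z = 4.
Since Y is not a descendant of the intervened variable, it is unaffected.
X = |D - W|  [with D=-2, W=2]  = 4
C = -2X - 2D - 2  [with X=4, D=-2]  = -6
Y = -3C + 2W - 2  [with C=-6, W=2]  = 20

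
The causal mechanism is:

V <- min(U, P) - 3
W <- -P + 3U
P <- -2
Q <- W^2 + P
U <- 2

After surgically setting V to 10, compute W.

do(V=10) replaces the equation V <- min(U, P) - 3 with the constant V = 10.
W is not downstream of the intervention, so its value is determined by the original equations.
W = -P + 3U  [with P=-2, U=2]  = 8

8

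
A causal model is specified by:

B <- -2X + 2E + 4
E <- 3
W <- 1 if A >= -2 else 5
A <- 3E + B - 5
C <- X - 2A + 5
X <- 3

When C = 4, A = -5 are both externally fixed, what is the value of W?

5

Setting C = 4, A = -5 by intervention discards those variables' equations.
W = 1 if A >= -2 else 5  [with A=-5]  = 5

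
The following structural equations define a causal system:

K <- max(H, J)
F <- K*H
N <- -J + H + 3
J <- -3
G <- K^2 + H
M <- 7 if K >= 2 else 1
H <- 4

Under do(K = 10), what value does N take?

10

The intervention breaks the incoming arrows to K: K <- max(H, J) no longer applies, and K = 10.
N is not downstream of the intervention, so its value is determined by the original equations.
N = -J + H + 3  [with J=-3, H=4]  = 10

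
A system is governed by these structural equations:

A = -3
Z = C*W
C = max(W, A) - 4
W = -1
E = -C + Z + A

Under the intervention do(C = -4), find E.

5

do(C=-4) replaces the equation C = max(W, A) - 4 with the constant C = -4.
Z = C*W  [with C=-4, W=-1]  = 4
E = -C + Z + A  [with C=-4, Z=4, A=-3]  = 5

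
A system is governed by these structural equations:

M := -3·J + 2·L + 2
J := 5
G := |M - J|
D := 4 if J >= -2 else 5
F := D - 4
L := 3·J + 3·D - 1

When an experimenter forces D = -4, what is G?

do(D=-4) replaces the equation D := 4 if J >= -2 else 5 with the constant D = -4.
L = 3·J + 3·D - 1  [with J=5, D=-4]  = 2
M = -3·J + 2·L + 2  [with J=5, L=2]  = -9
G = |M - J|  [with M=-9, J=5]  = 14

14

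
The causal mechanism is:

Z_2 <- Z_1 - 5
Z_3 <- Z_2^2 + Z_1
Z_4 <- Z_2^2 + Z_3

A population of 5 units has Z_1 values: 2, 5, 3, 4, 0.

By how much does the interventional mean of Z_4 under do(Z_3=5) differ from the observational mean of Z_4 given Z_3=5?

7.3

do(Z_3=5) breaks Z_3's dependence on Z_1. With Z_3=5 fixed, Z_4 across the units is 14, 5, 9, 6, 30, mean 12.8.
E[Z_4|Z_3=5] averages over only the 2 units with Z_3=5 (Z_1 = 5, 4): Z_4 = 5, 6, mean 5.5.
Difference = 12.8 − 5.5 = 7.3.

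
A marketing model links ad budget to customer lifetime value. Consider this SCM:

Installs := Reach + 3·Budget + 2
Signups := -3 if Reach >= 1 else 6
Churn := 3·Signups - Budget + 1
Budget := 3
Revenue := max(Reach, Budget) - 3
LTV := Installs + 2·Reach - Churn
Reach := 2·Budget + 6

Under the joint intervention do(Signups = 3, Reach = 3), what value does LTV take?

13

Under do(Signups = 3, Reach = 3), each intervened variable's structural equation is replaced by its fixed value.
Installs = Reach + 3·Budget + 2  [with Reach=3, Budget=3]  = 14
Churn = 3·Signups - Budget + 1  [with Signups=3, Budget=3]  = 7
LTV = Installs + 2·Reach - Churn  [with Installs=14, Reach=3, Churn=7]  = 13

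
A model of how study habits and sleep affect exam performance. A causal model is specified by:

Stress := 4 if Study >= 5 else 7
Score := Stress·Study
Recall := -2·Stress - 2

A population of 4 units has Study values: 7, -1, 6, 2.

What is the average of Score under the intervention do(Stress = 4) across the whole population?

The intervention sets Stress=4 in all 4 units regardless of Study. Recomputing Score per unit gives 28, -4, 24, 8; average 14.

14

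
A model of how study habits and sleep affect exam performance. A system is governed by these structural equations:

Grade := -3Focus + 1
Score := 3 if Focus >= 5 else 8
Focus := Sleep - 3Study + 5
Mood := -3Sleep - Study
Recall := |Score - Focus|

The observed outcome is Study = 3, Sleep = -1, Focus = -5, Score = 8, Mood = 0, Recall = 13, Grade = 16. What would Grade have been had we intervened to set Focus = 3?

-8

The intervention breaks the incoming arrows to Focus: Focus := Sleep - 3Study + 5 no longer applies, and Focus = 3.
Grade = -3Focus + 1  [with Focus=3]  = -8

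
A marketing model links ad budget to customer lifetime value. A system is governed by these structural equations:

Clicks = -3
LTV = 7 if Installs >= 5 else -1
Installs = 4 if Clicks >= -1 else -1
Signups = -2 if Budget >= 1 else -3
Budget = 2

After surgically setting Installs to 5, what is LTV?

7

do(Installs=5) replaces the equation Installs = 4 if Clicks >= -1 else -1 with the constant Installs = 5.
LTV = 7 if Installs >= 5 else -1  [with Installs=5]  = 7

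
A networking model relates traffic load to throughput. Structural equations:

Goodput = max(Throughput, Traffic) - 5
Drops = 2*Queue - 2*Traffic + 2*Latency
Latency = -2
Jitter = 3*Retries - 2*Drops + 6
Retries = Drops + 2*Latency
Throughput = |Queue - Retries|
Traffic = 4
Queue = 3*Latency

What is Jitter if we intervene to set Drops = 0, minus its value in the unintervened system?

Under do(Drops=0), the mechanism Drops = 2*Queue - 2*Traffic + 2*Latency is discarded; Drops is fixed at 0.
Retries = Drops + 2*Latency  [with Drops=0, Latency=-2]  = -4
Jitter = 3*Retries - 2*Drops + 6  [with Retries=-4, Drops=0]  = -6
Without intervention: Queue = 3*Latency  [with Latency=-2]  = -6; Drops = 2*Queue - 2*Traffic + 2*Latency  [with Queue=-6, Traffic=4, Latency=-2]  = -24; Retries = Drops + 2*Latency  [with Drops=-24, Latency=-2]  = -28; Jitter = 3*Retries - 2*Drops + 6  [with Retries=-28, Drops=-24]  = -30.
Change = -6 − (-30) = 24.

24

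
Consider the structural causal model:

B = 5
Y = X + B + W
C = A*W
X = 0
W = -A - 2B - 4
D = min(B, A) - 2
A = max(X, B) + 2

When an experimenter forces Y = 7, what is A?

do(Y=7) replaces the equation Y = X + B + W with the constant Y = 7.
A is not downstream of the intervention, so its value is determined by the original equations.
A = max(X, B) + 2  [with X=0, B=5]  = 7

7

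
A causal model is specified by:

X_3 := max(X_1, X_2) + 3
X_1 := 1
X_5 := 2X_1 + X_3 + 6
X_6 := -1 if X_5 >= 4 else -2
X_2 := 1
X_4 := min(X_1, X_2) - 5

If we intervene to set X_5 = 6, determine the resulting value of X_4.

-4

The intervention breaks the incoming arrows to X_5: X_5 := 2X_1 + X_3 + 6 no longer applies, and X_5 = 6.
Since X_4 is not a descendant of the intervened variable, it is unaffected.
X_4 = min(X_1, X_2) - 5  [with X_1=1, X_2=1]  = -4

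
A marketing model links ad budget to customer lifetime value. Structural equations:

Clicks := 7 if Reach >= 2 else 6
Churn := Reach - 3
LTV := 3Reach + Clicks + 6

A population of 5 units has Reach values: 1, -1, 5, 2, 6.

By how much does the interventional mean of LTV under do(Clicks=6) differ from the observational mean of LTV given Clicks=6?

7.8

do(Clicks=6) breaks Clicks's dependence on Reach. With Clicks=6 fixed, LTV across the units is 15, 9, 27, 18, 30, mean 19.8.
E[LTV|Clicks=6] averages over only the 2 units with Clicks=6 (Reach = 1, -1): LTV = 15, 9, mean 12.
Difference = 19.8 − 12 = 7.8.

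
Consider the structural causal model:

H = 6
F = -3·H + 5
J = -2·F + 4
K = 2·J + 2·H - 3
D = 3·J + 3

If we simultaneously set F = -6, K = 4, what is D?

51

Setting F = -6, K = 4 by intervention discards those variables' equations.
J = -2·F + 4  [with F=-6]  = 16
D = 3·J + 3  [with J=16]  = 51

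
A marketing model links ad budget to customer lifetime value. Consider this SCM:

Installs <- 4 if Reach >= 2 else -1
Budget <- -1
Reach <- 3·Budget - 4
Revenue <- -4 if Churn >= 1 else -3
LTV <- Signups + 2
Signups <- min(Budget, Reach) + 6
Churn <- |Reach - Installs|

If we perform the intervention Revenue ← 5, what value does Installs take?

-1

do(Revenue=5) replaces the equation Revenue <- -4 if Churn >= 1 else -3 with the constant Revenue = 5.
Installs is not downstream of the intervention, so its value is determined by the original equations.
Reach = 3·Budget - 4  [with Budget=-1]  = -7
Installs = 4 if Reach >= 2 else -1  [with Reach=-7]  = -1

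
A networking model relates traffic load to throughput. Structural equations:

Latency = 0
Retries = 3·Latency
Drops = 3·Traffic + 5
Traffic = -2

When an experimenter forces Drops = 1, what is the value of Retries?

0

The intervention breaks the incoming arrows to Drops: Drops = 3·Traffic + 5 no longer applies, and Drops = 1.
Retries is not downstream of the intervention, so its value is determined by the original equations.
Retries = 3·Latency  [with Latency=0]  = 0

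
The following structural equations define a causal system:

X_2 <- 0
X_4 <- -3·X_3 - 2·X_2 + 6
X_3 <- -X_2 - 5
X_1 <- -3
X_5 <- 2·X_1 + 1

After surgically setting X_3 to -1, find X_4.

9

The intervention breaks the incoming arrows to X_3: X_3 <- -X_2 - 5 no longer applies, and X_3 = -1.
X_4 = -3·X_3 - 2·X_2 + 6  [with X_3=-1, X_2=0]  = 9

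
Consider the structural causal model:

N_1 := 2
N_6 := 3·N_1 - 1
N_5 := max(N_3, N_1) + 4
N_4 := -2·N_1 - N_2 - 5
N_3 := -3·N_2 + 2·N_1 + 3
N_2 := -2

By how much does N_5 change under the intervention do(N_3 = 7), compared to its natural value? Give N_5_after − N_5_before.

do(N_3=7) replaces the equation N_3 := -3·N_2 + 2·N_1 + 3 with the constant N_3 = 7.
N_5 = max(N_3, N_1) + 4  [with N_3=7, N_1=2]  = 11
Without intervention: N_3 = -3·N_2 + 2·N_1 + 3  [with N_2=-2, N_1=2]  = 13; N_5 = max(N_3, N_1) + 4  [with N_3=13, N_1=2]  = 17.
Change = 11 − 17 = -6.

-6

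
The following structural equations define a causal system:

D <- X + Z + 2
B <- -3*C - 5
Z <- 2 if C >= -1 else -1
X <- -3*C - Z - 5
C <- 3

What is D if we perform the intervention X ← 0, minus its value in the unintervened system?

The intervention breaks the incoming arrows to X: X <- -3*C - Z - 5 no longer applies, and X = 0.
Z = 2 if C >= -1 else -1  [with C=3]  = 2
D = X + Z + 2  [with X=0, Z=2]  = 4
Without intervention: Z = 2 if C >= -1 else -1  [with C=3]  = 2; X = -3*C - Z - 5  [with C=3, Z=2]  = -16; D = X + Z + 2  [with X=-16, Z=2]  = -12.
Change = 4 − (-12) = 16.

16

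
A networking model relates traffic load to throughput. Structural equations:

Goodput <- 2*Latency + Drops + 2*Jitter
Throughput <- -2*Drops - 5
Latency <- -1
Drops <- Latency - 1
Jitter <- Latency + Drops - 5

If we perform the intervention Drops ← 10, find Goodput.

do(Drops=10) replaces the equation Drops <- Latency - 1 with the constant Drops = 10.
Jitter = Latency + Drops - 5  [with Latency=-1, Drops=10]  = 4
Goodput = 2*Latency + Drops + 2*Jitter  [with Latency=-1, Drops=10, Jitter=4]  = 16

16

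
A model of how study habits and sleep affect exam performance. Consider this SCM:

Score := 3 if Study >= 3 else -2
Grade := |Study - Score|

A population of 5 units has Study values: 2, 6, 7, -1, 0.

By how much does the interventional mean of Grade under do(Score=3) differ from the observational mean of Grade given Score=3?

-0.5

Every unit gets Score=3 under the intervention. Grade values become 1, 3, 4, 4, 3; E[Grade|do(Score=3)] = 3.
Observing Score=3 restricts to units where Score's equation naturally yields 3: Study ∈ {6, 7}. In that subpopulation Grade = 3, 4, mean 3.5.
Difference = 3 − 3.5 = -0.5.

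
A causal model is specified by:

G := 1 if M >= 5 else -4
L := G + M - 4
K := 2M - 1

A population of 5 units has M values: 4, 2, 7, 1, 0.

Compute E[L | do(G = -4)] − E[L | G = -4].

do(G=-4) breaks G's dependence on M. With G=-4 fixed, L across the units is -4, -6, -1, -7, -8, mean -5.2.
E[L|G=-4] averages over only the 4 units with G=-4 (M = 4, 2, 1, 0): L = -4, -6, -7, -8, mean -6.25.
Difference = -5.2 − (-6.25) = 1.05.

1.05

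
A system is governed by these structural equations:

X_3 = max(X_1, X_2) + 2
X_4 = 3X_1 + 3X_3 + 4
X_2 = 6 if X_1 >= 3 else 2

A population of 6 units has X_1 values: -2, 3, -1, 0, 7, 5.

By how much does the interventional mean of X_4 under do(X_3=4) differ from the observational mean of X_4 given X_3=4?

9

Under do(X_3=4), X_3's equation is replaced by X_3=4 for every unit. Per-unit X_4: 10, 25, 13, 16, 37, 31. Mean = 22.
Observing X_3=4 restricts to units where X_3's equation naturally yields 4: X_1 ∈ {-2, -1, 0}. In that subpopulation X_4 = 10, 13, 16, mean 13.
Difference = 22 − 13 = 9.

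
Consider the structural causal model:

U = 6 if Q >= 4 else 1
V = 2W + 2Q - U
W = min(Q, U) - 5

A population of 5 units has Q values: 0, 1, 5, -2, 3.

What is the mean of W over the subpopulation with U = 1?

-5

Conditioning on U=1 selects the 4 unit(s) with Q ∈ {0, 1, -2, 3}. Their W values: -5, -4, -7, -4. Mean = -5.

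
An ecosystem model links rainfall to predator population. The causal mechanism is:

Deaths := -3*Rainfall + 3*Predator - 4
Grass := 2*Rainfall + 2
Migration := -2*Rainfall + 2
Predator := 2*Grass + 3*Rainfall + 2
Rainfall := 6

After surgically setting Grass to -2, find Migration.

-10

do(Grass=-2) replaces the equation Grass := 2*Rainfall + 2 with the constant Grass = -2.
Since Migration is not a descendant of the intervened variable, it is unaffected.
Migration = -2*Rainfall + 2  [with Rainfall=6]  = -10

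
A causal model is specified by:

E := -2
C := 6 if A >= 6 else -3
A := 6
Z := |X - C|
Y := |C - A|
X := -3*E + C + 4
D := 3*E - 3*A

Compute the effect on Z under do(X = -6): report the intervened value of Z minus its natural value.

2

Intervening sets X = -6 and removes its equation (X := -3*E + C + 4).
C = 6 if A >= 6 else -3  [with A=6]  = 6
Z = |X - C|  [with X=-6, C=6]  = 12
Without intervention: C = 6 if A >= 6 else -3  [with A=6]  = 6; X = -3*E + C + 4  [with E=-2, C=6]  = 16; Z = |X - C|  [with X=16, C=6]  = 10.
Change = 12 − 10 = 2.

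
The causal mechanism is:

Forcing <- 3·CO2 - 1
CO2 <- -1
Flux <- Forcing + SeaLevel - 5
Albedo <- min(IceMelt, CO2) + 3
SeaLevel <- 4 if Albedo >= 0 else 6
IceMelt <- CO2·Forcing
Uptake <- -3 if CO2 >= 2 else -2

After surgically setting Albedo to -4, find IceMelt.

Under do(Albedo=-4), the mechanism Albedo <- min(IceMelt, CO2) + 3 is discarded; Albedo is fixed at -4.
Since IceMelt is not a descendant of the intervened variable, it is unaffected.
Forcing = 3·CO2 - 1  [with CO2=-1]  = -4
IceMelt = CO2·Forcing  [with CO2=-1, Forcing=-4]  = 4

4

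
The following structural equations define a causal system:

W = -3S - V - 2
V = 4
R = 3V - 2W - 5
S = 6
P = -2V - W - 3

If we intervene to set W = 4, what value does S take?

6

Under do(W=4), the mechanism W = -3S - V - 2 is discarded; W is fixed at 4.
Since S is not a descendant of the intervened variable, it is unaffected.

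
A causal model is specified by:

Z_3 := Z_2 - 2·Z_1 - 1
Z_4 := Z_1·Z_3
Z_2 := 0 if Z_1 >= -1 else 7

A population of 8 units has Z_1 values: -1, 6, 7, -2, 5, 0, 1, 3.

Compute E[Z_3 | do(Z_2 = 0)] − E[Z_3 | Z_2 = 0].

Every unit gets Z_2=0 under the intervention. Z_3 values become 1, -13, -15, 3, -11, -1, -3, -7; E[Z_3|do(Z_2=0)] = -5.75.
E[Z_3|Z_2=0] averages over only the 7 units with Z_2=0 (Z_1 = -1, 6, 7, 5, 0, 1, 3): Z_3 = 1, -13, -15, -11, -1, -3, -7, mean -7.
Difference = -5.75 − (-7) = 1.25.

1.25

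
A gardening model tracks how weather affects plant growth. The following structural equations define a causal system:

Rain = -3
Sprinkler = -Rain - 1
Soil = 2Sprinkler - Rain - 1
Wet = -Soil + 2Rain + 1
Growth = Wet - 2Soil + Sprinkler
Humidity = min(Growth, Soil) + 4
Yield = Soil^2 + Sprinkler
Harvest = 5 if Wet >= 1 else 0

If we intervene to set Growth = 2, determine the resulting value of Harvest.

0

do(Growth=2) replaces the equation Growth = Wet - 2Soil + Sprinkler with the constant Growth = 2.
Harvest is not downstream of the intervention, so its value is determined by the original equations.
Sprinkler = -Rain - 1  [with Rain=-3]  = 2
Soil = 2Sprinkler - Rain - 1  [with Sprinkler=2, Rain=-3]  = 6
Wet = -Soil + 2Rain + 1  [with Soil=6, Rain=-3]  = -11
Harvest = 5 if Wet >= 1 else 0  [with Wet=-11]  = 0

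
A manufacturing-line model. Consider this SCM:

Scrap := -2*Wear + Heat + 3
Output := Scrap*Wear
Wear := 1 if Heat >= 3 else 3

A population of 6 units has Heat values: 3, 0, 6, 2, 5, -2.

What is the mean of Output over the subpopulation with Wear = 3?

Conditioning on Wear=3 selects the 3 unit(s) with Heat ∈ {0, 2, -2}. Their Output values: -9, -3, -15. Mean = -9.

-9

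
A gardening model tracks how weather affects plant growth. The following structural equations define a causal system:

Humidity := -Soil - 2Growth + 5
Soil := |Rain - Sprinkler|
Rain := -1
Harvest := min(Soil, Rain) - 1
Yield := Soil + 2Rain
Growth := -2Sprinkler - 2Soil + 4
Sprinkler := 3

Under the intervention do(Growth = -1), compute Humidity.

Intervening sets Growth = -1 and removes its equation (Growth := -2Sprinkler - 2Soil + 4).
Soil = |Rain - Sprinkler|  [with Rain=-1, Sprinkler=3]  = 4
Humidity = -Soil - 2Growth + 5  [with Soil=4, Growth=-1]  = 3

3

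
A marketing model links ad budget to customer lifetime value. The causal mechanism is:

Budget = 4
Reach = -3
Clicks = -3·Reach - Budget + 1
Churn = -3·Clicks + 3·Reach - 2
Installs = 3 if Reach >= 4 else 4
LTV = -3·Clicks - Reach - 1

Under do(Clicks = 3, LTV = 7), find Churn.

-20

The joint intervention fixes Clicks = 3, LTV = 7, removing each variable's own equation.
Churn = -3·Clicks + 3·Reach - 2  [with Clicks=3, Reach=-3]  = -20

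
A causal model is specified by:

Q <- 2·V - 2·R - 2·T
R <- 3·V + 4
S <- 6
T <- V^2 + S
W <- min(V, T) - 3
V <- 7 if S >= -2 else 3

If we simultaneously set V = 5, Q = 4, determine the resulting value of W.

2

Setting V = 5, Q = 4 by intervention discards those variables' equations.
T = V^2 + S  [with V=5, S=6]  = 31
W = min(V, T) - 3  [with V=5, T=31]  = 2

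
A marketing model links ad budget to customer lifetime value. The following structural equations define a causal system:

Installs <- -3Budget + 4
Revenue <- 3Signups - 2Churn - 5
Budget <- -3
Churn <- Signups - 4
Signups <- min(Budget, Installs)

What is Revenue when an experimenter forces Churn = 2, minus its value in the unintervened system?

Intervening sets Churn = 2 and removes its equation (Churn <- Signups - 4).
Installs = -3Budget + 4  [with Budget=-3]  = 13
Signups = min(Budget, Installs)  [with Budget=-3, Installs=13]  = -3
Revenue = 3Signups - 2Churn - 5  [with Signups=-3, Churn=2]  = -18
Without intervention: Installs = -3Budget + 4  [with Budget=-3]  = 13; Signups = min(Budget, Installs)  [with Budget=-3, Installs=13]  = -3; Churn = Signups - 4  [with Signups=-3]  = -7; Revenue = 3Signups - 2Churn - 5  [with Signups=-3, Churn=-7]  = 0.
Change = -18 − 0 = -18.

-18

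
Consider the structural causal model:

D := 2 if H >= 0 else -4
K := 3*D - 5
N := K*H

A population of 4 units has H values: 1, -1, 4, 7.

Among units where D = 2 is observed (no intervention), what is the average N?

4

Conditioning on D=2 selects the 3 unit(s) with H ∈ {1, 4, 7}. Their N values: 1, 4, 7. Mean = 4.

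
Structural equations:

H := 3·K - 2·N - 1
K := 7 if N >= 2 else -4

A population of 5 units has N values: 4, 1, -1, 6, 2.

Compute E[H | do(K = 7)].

Under do(K=7), K's equation is replaced by K=7 for every unit. Per-unit H: 12, 18, 22, 8, 16. Mean = 15.2.

15.2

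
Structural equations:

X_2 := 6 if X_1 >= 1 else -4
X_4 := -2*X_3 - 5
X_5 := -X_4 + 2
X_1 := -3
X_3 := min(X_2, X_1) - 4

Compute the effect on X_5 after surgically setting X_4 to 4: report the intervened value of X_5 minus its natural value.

Intervening sets X_4 = 4 and removes its equation (X_4 := -2*X_3 - 5).
X_5 = -X_4 + 2  [with X_4=4]  = -2
Without intervention: X_2 = 6 if X_1 >= 1 else -4  [with X_1=-3]  = -4; X_3 = min(X_2, X_1) - 4  [with X_2=-4, X_1=-3]  = -8; X_4 = -2*X_3 - 5  [with X_3=-8]  = 11; X_5 = -X_4 + 2  [with X_4=11]  = -9.
Change = -2 − (-9) = 7.

7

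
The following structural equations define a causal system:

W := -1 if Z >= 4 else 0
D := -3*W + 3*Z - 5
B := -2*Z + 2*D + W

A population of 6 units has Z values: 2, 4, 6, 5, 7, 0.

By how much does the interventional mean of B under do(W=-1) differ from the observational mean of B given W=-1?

-6

The intervention sets W=-1 in all 6 units regardless of Z. Recomputing B per unit gives 3, 11, 19, 15, 23, -5; average 11.
Conditioning on W=-1 selects the 4 unit(s) with Z ∈ {4, 6, 5, 7}. Their B values: 11, 19, 15, 23. Mean = 17.
Difference = 11 − 17 = -6.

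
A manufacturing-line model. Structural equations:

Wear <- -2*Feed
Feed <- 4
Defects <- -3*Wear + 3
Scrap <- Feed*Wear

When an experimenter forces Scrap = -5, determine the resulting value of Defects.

Under do(Scrap=-5), the mechanism Scrap <- Feed*Wear is discarded; Scrap is fixed at -5.
Since Defects is not a descendant of the intervened variable, it is unaffected.
Wear = -2*Feed  [with Feed=4]  = -8
Defects = -3*Wear + 3  [with Wear=-8]  = 27

27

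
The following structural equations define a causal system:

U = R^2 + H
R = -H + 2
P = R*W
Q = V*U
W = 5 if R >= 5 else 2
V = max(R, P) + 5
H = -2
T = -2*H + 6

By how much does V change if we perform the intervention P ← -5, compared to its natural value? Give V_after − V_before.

The intervention breaks the incoming arrows to P: P = R*W no longer applies, and P = -5.
R = -H + 2  [with H=-2]  = 4
V = max(R, P) + 5  [with R=4, P=-5]  = 9
Without intervention: R = -H + 2  [with H=-2]  = 4; W = 5 if R >= 5 else 2  [with R=4]  = 2; P = R*W  [with R=4, W=2]  = 8; V = max(R, P) + 5  [with R=4, P=8]  = 13.
Change = 9 − 13 = -4.

-4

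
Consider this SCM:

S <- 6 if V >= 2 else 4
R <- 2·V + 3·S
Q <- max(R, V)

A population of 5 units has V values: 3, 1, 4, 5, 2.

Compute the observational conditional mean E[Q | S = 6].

25

Observing S=6 restricts to units where S's equation naturally yields 6: V ∈ {3, 4, 5, 2}. In that subpopulation Q = 24, 26, 28, 22, mean 25.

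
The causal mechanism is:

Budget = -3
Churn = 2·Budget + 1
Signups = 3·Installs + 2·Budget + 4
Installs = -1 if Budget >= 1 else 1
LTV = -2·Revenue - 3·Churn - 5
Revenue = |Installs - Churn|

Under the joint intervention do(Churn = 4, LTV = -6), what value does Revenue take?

Setting Churn = 4, LTV = -6 by intervention discards those variables' equations.
Installs = -1 if Budget >= 1 else 1  [with Budget=-3]  = 1
Revenue = |Installs - Churn|  [with Installs=1, Churn=4]  = 3

3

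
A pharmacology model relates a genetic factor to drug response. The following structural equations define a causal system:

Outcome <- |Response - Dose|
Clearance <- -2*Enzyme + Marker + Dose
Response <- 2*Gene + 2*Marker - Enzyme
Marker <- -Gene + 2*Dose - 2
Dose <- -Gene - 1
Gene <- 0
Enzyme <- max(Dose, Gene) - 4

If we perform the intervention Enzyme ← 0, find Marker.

-4

The intervention breaks the incoming arrows to Enzyme: Enzyme <- max(Dose, Gene) - 4 no longer applies, and Enzyme = 0.
Marker is not downstream of the intervention, so its value is determined by the original equations.
Dose = -Gene - 1  [with Gene=0]  = -1
Marker = -Gene + 2*Dose - 2  [with Gene=0, Dose=-1]  = -4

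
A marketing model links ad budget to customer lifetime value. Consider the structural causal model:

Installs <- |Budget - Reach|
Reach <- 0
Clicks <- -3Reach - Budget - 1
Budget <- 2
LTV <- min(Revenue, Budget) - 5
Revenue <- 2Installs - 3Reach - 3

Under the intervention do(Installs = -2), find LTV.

Under do(Installs=-2), the mechanism Installs <- |Budget - Reach| is discarded; Installs is fixed at -2.
Revenue = 2Installs - 3Reach - 3  [with Installs=-2, Reach=0]  = -7
LTV = min(Revenue, Budget) - 5  [with Revenue=-7, Budget=2]  = -12

-12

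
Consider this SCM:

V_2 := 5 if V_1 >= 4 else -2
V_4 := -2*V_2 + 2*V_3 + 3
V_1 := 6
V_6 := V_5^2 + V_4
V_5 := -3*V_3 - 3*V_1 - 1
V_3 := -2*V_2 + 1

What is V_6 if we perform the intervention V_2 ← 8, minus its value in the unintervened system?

594

Under do(V_2=8), the mechanism V_2 := 5 if V_1 >= 4 else -2 is discarded; V_2 is fixed at 8.
V_3 = -2*V_2 + 1  [with V_2=8]  = -15
V_4 = -2*V_2 + 2*V_3 + 3  [with V_2=8, V_3=-15]  = -43
V_5 = -3*V_3 - 3*V_1 - 1  [with V_3=-15, V_1=6]  = 26
V_6 = V_5^2 + V_4  [with V_5=26, V_4=-43]  = 633
Without intervention: V_2 = 5 if V_1 >= 4 else -2  [with V_1=6]  = 5; V_3 = -2*V_2 + 1  [with V_2=5]  = -9; V_4 = -2*V_2 + 2*V_3 + 3  [with V_2=5, V_3=-9]  = -25; V_5 = -3*V_3 - 3*V_1 - 1  [with V_3=-9, V_1=6]  = 8; V_6 = V_5^2 + V_4  [with V_5=8, V_4=-25]  = 39.
Change = 633 − 39 = 594.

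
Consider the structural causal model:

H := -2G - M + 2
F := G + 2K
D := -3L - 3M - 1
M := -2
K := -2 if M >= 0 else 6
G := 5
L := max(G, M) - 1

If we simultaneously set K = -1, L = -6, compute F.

Setting K = -1, L = -6 by intervention discards those variables' equations.
F = G + 2K  [with G=5, K=-1]  = 3

3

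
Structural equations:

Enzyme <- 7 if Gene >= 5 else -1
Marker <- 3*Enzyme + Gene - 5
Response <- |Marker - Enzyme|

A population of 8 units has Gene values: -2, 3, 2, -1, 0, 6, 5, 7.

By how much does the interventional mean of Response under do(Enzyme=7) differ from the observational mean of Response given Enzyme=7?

The intervention sets Enzyme=7 in all 8 units regardless of Gene. Recomputing Response per unit gives 7, 12, 11, 8, 9, 15, 14, 16; average 11.5.
Observing Enzyme=7 restricts to units where Enzyme's equation naturally yields 7: Gene ∈ {6, 5, 7}. In that subpopulation Response = 15, 14, 16, mean 15.
Difference = 11.5 − 15 = -3.5.

-3.5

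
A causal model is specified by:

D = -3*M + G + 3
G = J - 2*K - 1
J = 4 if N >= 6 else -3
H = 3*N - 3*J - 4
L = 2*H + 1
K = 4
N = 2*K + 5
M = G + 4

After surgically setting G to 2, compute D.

do(G=2) replaces the equation G = J - 2*K - 1 with the constant G = 2.
M = G + 4  [with G=2]  = 6
D = -3*M + G + 3  [with M=6, G=2]  = -13

-13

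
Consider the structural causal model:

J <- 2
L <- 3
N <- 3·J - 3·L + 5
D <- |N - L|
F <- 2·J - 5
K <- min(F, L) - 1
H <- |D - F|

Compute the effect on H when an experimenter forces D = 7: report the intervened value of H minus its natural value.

6

The intervention breaks the incoming arrows to D: D <- |N - L| no longer applies, and D = 7.
F = 2·J - 5  [with J=2]  = -1
H = |D - F|  [with D=7, F=-1]  = 8
Without intervention: N = 3·J - 3·L + 5  [with J=2, L=3]  = 2; D = |N - L|  [with N=2, L=3]  = 1; F = 2·J - 5  [with J=2]  = -1; H = |D - F|  [with D=1, F=-1]  = 2.
Change = 8 − 2 = 6.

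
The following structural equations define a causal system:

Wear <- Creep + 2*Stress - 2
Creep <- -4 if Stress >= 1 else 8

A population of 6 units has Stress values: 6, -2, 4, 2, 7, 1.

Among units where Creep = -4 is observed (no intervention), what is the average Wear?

Conditioning on Creep=-4 selects the 5 unit(s) with Stress ∈ {6, 4, 2, 7, 1}. Their Wear values: 6, 2, -2, 8, -4. Mean = 2.

2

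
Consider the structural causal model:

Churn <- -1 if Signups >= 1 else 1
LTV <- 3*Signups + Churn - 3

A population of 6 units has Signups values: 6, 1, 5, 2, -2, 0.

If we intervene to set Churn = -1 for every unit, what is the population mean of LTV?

The intervention sets Churn=-1 in all 6 units regardless of Signups. Recomputing LTV per unit gives 14, -1, 11, 2, -10, -4; average 2.

2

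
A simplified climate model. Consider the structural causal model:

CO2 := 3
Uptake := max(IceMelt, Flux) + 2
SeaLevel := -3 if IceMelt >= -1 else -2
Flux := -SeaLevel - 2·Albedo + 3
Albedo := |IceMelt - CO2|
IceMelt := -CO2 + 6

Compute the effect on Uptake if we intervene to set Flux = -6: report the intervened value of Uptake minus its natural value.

-3

The intervention breaks the incoming arrows to Flux: Flux := -SeaLevel - 2·Albedo + 3 no longer applies, and Flux = -6.
IceMelt = -CO2 + 6  [with CO2=3]  = 3
Uptake = max(IceMelt, Flux) + 2  [with IceMelt=3, Flux=-6]  = 5
Without intervention: IceMelt = -CO2 + 6  [with CO2=3]  = 3; Albedo = |IceMelt - CO2|  [with IceMelt=3, CO2=3]  = 0; SeaLevel = -3 if IceMelt >= -1 else -2  [with IceMelt=3]  = -3; Flux = -SeaLevel - 2·Albedo + 3  [with SeaLevel=-3, Albedo=0]  = 6; Uptake = max(IceMelt, Flux) + 2  [with IceMelt=3, Flux=6]  = 8.
Change = 5 − 8 = -3.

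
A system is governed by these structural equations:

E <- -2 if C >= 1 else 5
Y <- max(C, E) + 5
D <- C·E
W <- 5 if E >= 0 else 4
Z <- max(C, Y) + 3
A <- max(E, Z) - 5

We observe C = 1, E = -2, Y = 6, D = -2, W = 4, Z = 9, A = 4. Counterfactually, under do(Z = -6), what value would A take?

Intervening sets Z = -6 and removes its equation (Z <- max(C, Y) + 3).
E = -2 if C >= 1 else 5  [with C=1]  = -2
A = max(E, Z) - 5  [with E=-2, Z=-6]  = -7

-7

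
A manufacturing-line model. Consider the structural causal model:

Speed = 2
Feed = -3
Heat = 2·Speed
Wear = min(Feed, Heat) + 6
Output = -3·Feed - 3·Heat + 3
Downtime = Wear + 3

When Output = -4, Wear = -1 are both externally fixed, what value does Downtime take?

Setting Output = -4, Wear = -1 by intervention discards those variables' equations.
Downtime = Wear + 3  [with Wear=-1]  = 2

2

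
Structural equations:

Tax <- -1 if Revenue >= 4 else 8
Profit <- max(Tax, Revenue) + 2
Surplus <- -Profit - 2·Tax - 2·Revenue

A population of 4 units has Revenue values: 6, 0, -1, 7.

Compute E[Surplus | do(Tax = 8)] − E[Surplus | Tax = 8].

do(Tax=8) breaks Tax's dependence on Revenue. With Tax=8 fixed, Surplus across the units is -38, -26, -24, -40, mean -32.
E[Surplus|Tax=8] averages over only the 2 units with Tax=8 (Revenue = 0, -1): Surplus = -26, -24, mean -25.
Difference = -32 − (-25) = -7.

-7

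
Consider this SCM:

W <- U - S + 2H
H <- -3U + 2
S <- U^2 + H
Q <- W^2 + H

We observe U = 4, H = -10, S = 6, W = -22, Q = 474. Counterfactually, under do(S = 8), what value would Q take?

do(S=8) replaces the equation S <- U^2 + H with the constant S = 8.
H = -3U + 2  [with U=4]  = -10
W = U - S + 2H  [with U=4, S=8, H=-10]  = -24
Q = W^2 + H  [with W=-24, H=-10]  = 566

566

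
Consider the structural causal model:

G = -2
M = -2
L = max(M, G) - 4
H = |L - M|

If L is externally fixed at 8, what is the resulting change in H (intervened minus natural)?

The intervention breaks the incoming arrows to L: L = max(M, G) - 4 no longer applies, and L = 8.
H = |L - M|  [with L=8, M=-2]  = 10
Without intervention: L = max(M, G) - 4  [with M=-2, G=-2]  = -6; H = |L - M|  [with L=-6, M=-2]  = 4.
Change = 10 − 4 = 6.

6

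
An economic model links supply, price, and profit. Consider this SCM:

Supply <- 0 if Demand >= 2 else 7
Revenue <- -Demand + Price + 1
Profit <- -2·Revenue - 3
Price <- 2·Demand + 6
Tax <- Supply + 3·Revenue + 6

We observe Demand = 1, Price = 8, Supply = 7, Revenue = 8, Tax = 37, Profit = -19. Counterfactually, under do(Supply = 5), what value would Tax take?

do(Supply=5) replaces the equation Supply <- 0 if Demand >= 2 else 7 with the constant Supply = 5.
Price = 2·Demand + 6  [with Demand=1]  = 8
Revenue = -Demand + Price + 1  [with Demand=1, Price=8]  = 8
Tax = Supply + 3·Revenue + 6  [with Supply=5, Revenue=8]  = 35

35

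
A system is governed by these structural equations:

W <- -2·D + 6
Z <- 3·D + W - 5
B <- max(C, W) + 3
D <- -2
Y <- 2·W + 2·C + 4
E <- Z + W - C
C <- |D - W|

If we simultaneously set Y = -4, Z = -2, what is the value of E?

Setting Y = -4, Z = -2 by intervention discards those variables' equations.
W = -2·D + 6  [with D=-2]  = 10
C = |D - W|  [with D=-2, W=10]  = 12
E = Z + W - C  [with Z=-2, W=10, C=12]  = -4

-4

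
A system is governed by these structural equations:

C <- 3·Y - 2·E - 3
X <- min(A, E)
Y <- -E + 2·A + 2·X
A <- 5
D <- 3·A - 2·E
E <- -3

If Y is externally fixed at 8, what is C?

Intervening sets Y = 8 and removes its equation (Y <- -E + 2·A + 2·X).
C = 3·Y - 2·E - 3  [with Y=8, E=-3]  = 27

27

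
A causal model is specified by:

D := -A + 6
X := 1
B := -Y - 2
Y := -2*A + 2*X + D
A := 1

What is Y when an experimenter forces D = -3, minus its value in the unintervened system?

The intervention breaks the incoming arrows to D: D := -A + 6 no longer applies, and D = -3.
Y = -2*A + 2*X + D  [with A=1, X=1, D=-3]  = -3
Without intervention: D = -A + 6  [with A=1]  = 5; Y = -2*A + 2*X + D  [with A=1, X=1, D=5]  = 5.
Change = -3 − 5 = -8.

-8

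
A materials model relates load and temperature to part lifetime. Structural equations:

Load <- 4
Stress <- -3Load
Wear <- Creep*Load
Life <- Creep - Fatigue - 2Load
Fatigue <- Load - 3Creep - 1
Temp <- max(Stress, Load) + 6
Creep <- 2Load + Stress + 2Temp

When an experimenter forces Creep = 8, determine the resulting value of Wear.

Intervening sets Creep = 8 and removes its equation (Creep <- 2Load + Stress + 2Temp).
Wear = Creep*Load  [with Creep=8, Load=4]  = 32

32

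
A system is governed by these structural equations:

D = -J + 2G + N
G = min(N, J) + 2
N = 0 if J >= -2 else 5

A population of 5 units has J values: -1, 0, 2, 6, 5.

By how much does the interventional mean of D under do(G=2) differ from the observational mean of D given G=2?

The intervention sets G=2 in all 5 units regardless of J. Recomputing D per unit gives 5, 4, 2, -2, -1; average 1.6.
Observing G=2 restricts to units where G's equation naturally yields 2: J ∈ {0, 2, 6, 5}. In that subpopulation D = 4, 2, -2, -1, mean 0.75.
Difference = 1.6 − 0.75 = 0.85.

0.85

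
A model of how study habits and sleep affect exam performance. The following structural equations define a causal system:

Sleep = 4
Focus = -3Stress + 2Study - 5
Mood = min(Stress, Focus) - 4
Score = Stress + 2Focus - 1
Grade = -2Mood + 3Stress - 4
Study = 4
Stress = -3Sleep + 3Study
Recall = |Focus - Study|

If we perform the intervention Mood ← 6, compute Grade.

Intervening sets Mood = 6 and removes its equation (Mood = min(Stress, Focus) - 4).
Stress = -3Sleep + 3Study  [with Sleep=4, Study=4]  = 0
Grade = -2Mood + 3Stress - 4  [with Mood=6, Stress=0]  = -16

-16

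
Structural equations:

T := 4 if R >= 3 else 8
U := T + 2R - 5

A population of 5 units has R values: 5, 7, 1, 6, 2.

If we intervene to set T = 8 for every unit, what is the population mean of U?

do(T=8) breaks T's dependence on R. With T=8 fixed, U across the units is 13, 17, 5, 15, 7, mean 11.4.

11.4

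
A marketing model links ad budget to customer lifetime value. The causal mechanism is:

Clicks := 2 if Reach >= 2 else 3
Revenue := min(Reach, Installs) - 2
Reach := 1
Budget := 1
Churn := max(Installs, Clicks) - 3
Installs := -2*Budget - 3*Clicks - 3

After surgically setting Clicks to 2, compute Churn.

do(Clicks=2) replaces the equation Clicks := 2 if Reach >= 2 else 3 with the constant Clicks = 2.
Installs = -2*Budget - 3*Clicks - 3  [with Budget=1, Clicks=2]  = -11
Churn = max(Installs, Clicks) - 3  [with Installs=-11, Clicks=2]  = -1

-1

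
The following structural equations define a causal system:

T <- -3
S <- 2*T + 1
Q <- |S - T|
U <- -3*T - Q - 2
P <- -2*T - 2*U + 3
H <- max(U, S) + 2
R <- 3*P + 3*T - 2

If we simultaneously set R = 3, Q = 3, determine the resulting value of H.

Setting R = 3, Q = 3 by intervention discards those variables' equations.
S = 2*T + 1  [with T=-3]  = -5
U = -3*T - Q - 2  [with T=-3, Q=3]  = 4
H = max(U, S) + 2  [with U=4, S=-5]  = 6

6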